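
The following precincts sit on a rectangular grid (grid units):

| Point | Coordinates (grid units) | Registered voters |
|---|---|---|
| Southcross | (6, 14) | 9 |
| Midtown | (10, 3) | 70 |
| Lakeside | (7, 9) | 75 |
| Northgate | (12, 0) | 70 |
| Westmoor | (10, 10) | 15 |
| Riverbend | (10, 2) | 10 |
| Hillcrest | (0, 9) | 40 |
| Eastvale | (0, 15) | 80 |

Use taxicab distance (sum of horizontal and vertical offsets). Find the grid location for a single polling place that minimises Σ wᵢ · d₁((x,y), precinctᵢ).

Manhattan distance separates: Σwᵢ(|x−xᵢ|+|y−yᵢ|) = Σwᵢ|x−xᵢ| + Σwᵢ|y−yᵢ|, so x and y are optimised independently as 1-D weighted medians.
Total weight W = 369; half = 184.5.
x-coordinate, sorted with cumulative weight:
  x=0 (Hillcrest, w=40) cum 40
  x=0 (Eastvale, w=80) cum 120
  x=6 (Southcross, w=9) cum 129
  x=7 (Lakeside, w=75) cum 204  ← median
  x=10 (Midtown, w=70) cum 274
  x=10 (Westmoor, w=15) cum 289
  x=10 (Riverbend, w=10) cum 299
  x=12 (Northgate, w=70) cum 369
⇒ x* = 7
y-coordinate, sorted with cumulative weight:
  y=0 (Northgate, w=70) cum 70
  y=2 (Riverbend, w=10) cum 80
  y=3 (Midtown, w=70) cum 150
  y=9 (Lakeside, w=75) cum 225  ← median
  y=9 (Hillcrest, w=40) cum 265
  y=10 (Westmoor, w=15) cum 280
  y=14 (Southcross, w=9) cum 289
  y=15 (Eastvale, w=80) cum 369
⇒ y* = 9

(7, 9)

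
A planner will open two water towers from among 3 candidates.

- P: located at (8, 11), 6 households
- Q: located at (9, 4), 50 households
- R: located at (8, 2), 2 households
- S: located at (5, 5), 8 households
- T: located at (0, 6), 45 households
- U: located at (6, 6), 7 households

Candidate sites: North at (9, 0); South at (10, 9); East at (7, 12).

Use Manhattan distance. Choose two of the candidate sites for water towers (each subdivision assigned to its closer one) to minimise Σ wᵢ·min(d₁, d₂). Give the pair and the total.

Evaluate every pair (each demand assigned to the nearer of the two):
  {North, East}: total = 924
  {North, South}: total = 936
  {South, East}: total = 1036
Best pair: {North, East} with total 924.

{North, East}, total 924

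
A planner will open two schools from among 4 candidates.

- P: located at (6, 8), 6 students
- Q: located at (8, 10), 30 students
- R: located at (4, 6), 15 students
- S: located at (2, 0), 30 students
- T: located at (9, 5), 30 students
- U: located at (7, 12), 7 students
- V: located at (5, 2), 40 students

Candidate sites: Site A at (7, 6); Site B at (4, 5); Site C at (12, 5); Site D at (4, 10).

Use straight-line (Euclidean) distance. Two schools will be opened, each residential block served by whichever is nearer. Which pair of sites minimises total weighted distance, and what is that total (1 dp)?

Evaluate every pair (each demand assigned to the nearer of the two):
  {Site A, Site B}: total = 549.2
  {Site B, Site D}: total = 615.3
  {Site B, Site C}: total = 660.1
  {Site A, Site D}: total = 683.9
  {Site A, Site C}: total = 704.4
  {Site C, Site D}: total = 922.8
Best pair: {Site A, Site B} with total 549.2.

{Site A, Site B}, total 549.2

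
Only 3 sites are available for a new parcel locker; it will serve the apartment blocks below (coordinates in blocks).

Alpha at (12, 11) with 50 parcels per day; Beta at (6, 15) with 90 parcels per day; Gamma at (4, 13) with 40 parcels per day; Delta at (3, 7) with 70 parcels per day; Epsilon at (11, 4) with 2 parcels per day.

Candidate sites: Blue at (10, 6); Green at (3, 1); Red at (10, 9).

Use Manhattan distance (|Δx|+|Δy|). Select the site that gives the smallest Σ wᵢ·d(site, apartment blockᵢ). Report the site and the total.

Total weighted distance at each candidate:
  Blue (10, 6): total = 2606
  Green (3, 1): total = 3442
  Red (10, 9): total = 2142
Minimum is at Red with total 2142 blocks.

Red, total 2142 blocks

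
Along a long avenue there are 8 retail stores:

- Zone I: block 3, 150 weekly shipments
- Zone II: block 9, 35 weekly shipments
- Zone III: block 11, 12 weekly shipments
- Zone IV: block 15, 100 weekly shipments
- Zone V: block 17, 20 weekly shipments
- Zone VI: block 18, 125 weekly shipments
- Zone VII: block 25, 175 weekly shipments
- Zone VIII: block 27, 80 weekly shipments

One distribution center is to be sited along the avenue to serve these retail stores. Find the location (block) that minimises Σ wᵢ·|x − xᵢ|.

For a sum of weighted absolute distances on a line, the optimum is the weighted median (not the mean). Total weight W = 697; half-weight = 348.5.
Sort by position and accumulate weight:
  block 3 (Zone I, w=150) → cum 150
  block 9 (Zone II, w=35) → cum 185
  block 11 (Zone III, w=12) → cum 197
  block 15 (Zone IV, w=100) → cum 297
  block 17 (Zone V, w=20) → cum 317
  block 18 (Zone VI, w=125) → cum 442  ≥ 348.5 → median here
  block 25 (Zone VII, w=175) → cum 617
  block 27 (Zone VIII, w=80) → cum 697
Optimal location: block 18.

x = 18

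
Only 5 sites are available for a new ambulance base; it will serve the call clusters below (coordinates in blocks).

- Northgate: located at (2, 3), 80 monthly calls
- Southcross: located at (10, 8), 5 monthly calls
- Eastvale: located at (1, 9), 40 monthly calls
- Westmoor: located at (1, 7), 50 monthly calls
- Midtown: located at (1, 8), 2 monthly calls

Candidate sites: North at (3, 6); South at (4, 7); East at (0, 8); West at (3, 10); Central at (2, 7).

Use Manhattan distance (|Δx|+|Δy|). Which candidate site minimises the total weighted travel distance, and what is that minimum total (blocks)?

Central, total 539 blocks

Total weighted distance at each candidate:
  North (3, 6): total = 723
  South (4, 7): total = 873
  East (0, 8): total = 792
  West (3, 10): total = 1063
  Central (2, 7): total = 539
Minimum is at Central with total 539 blocks.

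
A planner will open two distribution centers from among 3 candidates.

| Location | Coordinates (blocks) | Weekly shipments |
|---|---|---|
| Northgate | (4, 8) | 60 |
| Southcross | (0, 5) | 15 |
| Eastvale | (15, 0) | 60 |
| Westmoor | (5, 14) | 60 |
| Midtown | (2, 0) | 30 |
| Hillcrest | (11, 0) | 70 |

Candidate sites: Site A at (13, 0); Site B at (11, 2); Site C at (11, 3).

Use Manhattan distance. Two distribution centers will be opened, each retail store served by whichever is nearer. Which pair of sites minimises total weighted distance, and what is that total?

{Site A, Site C}, total 2525

Evaluate every pair (each demand assigned to the nearer of the two):
  {Site A, Site C}: total = 2525
  {Site A, Site B}: total = 2660
  {Site B, Site C}: total = 2765
Best pair: {Site A, Site C} with total 2525.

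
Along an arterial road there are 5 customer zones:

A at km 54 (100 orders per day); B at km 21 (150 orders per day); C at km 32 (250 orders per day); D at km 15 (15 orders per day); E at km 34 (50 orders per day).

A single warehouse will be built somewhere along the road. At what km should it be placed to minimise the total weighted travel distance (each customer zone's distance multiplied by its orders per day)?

For a sum of weighted absolute distances on a line, the optimum is the weighted median (not the mean). Total weight W = 565; half-weight = 282.5.
Sort by position and accumulate weight:
  km 15 (D, w=15) → cum 15
  km 21 (B, w=150) → cum 165
  km 32 (C, w=250) → cum 415  ≥ 282.5 → median here
  km 34 (E, w=50) → cum 465
  km 54 (A, w=100) → cum 565
Optimal location: km 32.

x = 32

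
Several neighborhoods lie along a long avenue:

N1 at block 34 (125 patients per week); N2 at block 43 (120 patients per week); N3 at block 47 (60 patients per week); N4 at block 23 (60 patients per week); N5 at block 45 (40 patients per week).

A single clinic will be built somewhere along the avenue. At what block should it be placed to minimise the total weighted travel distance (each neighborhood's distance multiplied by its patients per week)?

x = 43

For a sum of weighted absolute distances on a line, the optimum is the weighted median (not the mean). Total weight W = 405; half-weight = 202.5.
Sort by position and accumulate weight:
  block 23 (N4, w=60) → cum 60
  block 34 (N1, w=125) → cum 185
  block 43 (N2, w=120) → cum 305  ≥ 202.5 → median here
  block 45 (N5, w=40) → cum 345
  block 47 (N3, w=60) → cum 405
Optimal location: block 43.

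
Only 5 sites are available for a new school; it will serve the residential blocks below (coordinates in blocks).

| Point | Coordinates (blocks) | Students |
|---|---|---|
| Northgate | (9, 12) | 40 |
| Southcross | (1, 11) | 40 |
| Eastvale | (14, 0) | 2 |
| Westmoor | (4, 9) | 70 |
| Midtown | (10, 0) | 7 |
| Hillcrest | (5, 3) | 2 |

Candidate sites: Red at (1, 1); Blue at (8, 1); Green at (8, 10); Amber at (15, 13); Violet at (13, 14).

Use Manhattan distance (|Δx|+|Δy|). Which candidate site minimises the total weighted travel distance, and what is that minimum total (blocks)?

Total weighted distance at each candidate:
  Red (1, 1): total = 2040
  Blue (8, 1): total = 2045
  Green (8, 10): total = 926
  Amber (15, 13): total = 2164
  Violet (13, 14): total = 2007
Minimum is at Green with total 926 blocks.

Green, total 926 blocks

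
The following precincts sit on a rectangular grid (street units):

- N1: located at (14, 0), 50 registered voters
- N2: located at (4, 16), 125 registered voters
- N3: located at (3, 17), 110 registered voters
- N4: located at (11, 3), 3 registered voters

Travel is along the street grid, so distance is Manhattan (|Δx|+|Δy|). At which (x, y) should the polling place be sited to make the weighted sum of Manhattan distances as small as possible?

Manhattan distance separates: Σwᵢ(|x−xᵢ|+|y−yᵢ|) = Σwᵢ|x−xᵢ| + Σwᵢ|y−yᵢ|, so x and y are optimised independently as 1-D weighted medians.
Total weight W = 288; half = 144.
x-coordinate, sorted with cumulative weight:
  x=3 (N3, w=110) cum 110
  x=4 (N2, w=125) cum 235  ← median
  x=11 (N4, w=3) cum 238
  x=14 (N1, w=50) cum 288
⇒ x* = 4
y-coordinate, sorted with cumulative weight:
  y=0 (N1, w=50) cum 50
  y=3 (N4, w=3) cum 53
  y=16 (N2, w=125) cum 178  ← median
  y=17 (N3, w=110) cum 288
⇒ y* = 16

(4, 16)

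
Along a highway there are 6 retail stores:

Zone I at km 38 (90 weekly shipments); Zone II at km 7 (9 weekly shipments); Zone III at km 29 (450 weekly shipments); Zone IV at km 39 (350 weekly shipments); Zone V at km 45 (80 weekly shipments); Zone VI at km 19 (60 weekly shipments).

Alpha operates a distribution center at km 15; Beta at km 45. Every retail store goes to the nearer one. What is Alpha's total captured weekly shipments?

The indifferent point is the midpoint (15+45)/2 = 30; retail stores left of it (closer to Alpha at 15) go to Alpha, those right go to Beta.
  Zone II at 7 (w=9) → Alpha
  Zone VI at 19 (w=60) → Alpha
  Zone III at 29 (w=450) → Alpha
  Zone I at 38 (w=90) → Beta
  Zone IV at 39 (w=350) → Beta
  Zone V at 45 (w=80) → Beta
Alpha captures 519; Beta captures 520.

519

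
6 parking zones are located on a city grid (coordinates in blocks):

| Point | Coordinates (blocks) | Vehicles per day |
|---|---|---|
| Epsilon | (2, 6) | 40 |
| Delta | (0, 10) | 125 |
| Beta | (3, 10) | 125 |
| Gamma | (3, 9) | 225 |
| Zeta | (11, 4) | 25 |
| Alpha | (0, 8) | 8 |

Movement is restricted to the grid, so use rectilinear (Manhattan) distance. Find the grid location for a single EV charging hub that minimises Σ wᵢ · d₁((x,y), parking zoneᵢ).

(3, 9)

Manhattan distance separates: Σwᵢ(|x−xᵢ|+|y−yᵢ|) = Σwᵢ|x−xᵢ| + Σwᵢ|y−yᵢ|, so x and y are optimised independently as 1-D weighted medians.
Total weight W = 548; half = 274.
x-coordinate, sorted with cumulative weight:
  x=0 (Delta, w=125) cum 125
  x=0 (Alpha, w=8) cum 133
  x=2 (Epsilon, w=40) cum 173
  x=3 (Beta, w=125) cum 298  ← median
  x=3 (Gamma, w=225) cum 523
  x=11 (Zeta, w=25) cum 548
⇒ x* = 3
y-coordinate, sorted with cumulative weight:
  y=4 (Zeta, w=25) cum 25
  y=6 (Epsilon, w=40) cum 65
  y=8 (Alpha, w=8) cum 73
  y=9 (Gamma, w=225) cum 298  ← median
  y=10 (Delta, w=125) cum 423
  y=10 (Beta, w=125) cum 548
⇒ y* = 9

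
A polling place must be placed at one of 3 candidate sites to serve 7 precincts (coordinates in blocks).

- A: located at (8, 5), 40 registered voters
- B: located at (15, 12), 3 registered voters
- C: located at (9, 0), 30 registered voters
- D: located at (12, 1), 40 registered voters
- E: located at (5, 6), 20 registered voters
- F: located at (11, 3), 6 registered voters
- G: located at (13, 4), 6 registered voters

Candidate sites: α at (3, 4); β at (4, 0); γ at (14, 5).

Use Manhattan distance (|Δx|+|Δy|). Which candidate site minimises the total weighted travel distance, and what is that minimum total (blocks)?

Total weighted distance at each candidate:
  α (3, 4): total = 1274
  β (4, 0): total = 1217
  γ (14, 5): total = 1046
Minimum is at γ with total 1046 blocks.

γ, total 1046 blocks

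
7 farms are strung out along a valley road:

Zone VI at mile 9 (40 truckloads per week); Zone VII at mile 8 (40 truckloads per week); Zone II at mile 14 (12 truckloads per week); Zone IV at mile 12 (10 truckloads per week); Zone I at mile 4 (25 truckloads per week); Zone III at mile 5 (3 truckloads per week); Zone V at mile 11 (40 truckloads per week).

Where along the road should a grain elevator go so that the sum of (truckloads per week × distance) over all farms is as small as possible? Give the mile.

x = 9

For a sum of weighted absolute distances on a line, the optimum is the weighted median (not the mean). Total weight W = 170; half-weight = 85.
Sort by position and accumulate weight:
  mile 4 (Zone I, w=25) → cum 25
  mile 5 (Zone III, w=3) → cum 28
  mile 8 (Zone VII, w=40) → cum 68
  mile 9 (Zone VI, w=40) → cum 108  ≥ 85 → median here
  mile 11 (Zone V, w=40) → cum 148
  mile 12 (Zone IV, w=10) → cum 158
  mile 14 (Zone II, w=12) → cum 170
Optimal location: mile 9.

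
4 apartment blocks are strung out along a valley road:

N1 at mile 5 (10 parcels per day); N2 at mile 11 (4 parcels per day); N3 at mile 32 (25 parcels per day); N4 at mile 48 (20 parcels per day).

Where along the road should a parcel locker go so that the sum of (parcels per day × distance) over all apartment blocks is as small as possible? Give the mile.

For a sum of weighted absolute distances on a line, the optimum is the weighted median (not the mean). Total weight W = 59; half-weight = 29.5.
Sort by position and accumulate weight:
  mile 5 (N1, w=10) → cum 10
  mile 11 (N2, w=4) → cum 14
  mile 32 (N3, w=25) → cum 39  ≥ 29.5 → median here
  mile 48 (N4, w=20) → cum 59
Optimal location: mile 32.

x = 32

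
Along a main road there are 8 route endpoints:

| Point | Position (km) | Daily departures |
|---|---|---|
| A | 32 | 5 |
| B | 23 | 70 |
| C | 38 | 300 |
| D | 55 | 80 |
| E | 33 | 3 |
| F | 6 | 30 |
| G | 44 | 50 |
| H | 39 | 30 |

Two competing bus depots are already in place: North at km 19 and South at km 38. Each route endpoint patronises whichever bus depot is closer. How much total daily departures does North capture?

100

The indifferent point is the midpoint (19+38)/2 = 28.5; route endpoints left of it (closer to North at 19) go to North, those right go to South.
  F at 6 (w=30) → North
  B at 23 (w=70) → North
  A at 32 (w=5) → South
  E at 33 (w=3) → South
  C at 38 (w=300) → South
  H at 39 (w=30) → South
  G at 44 (w=50) → South
  D at 55 (w=80) → South
North captures 100; South captures 468.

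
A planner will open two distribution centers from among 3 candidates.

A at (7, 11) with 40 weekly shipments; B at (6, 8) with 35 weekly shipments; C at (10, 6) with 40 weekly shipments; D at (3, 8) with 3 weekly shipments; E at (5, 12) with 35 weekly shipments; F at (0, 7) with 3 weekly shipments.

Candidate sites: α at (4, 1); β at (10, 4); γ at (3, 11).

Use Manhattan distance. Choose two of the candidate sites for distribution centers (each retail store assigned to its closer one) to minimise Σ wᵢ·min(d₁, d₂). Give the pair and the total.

Evaluate every pair (each demand assigned to the nearer of the two):
  {β, γ}: total = 585
  {α, γ}: total = 945
  {α, β}: total = 1234
Best pair: {β, γ} with total 585.

{β, γ}, total 585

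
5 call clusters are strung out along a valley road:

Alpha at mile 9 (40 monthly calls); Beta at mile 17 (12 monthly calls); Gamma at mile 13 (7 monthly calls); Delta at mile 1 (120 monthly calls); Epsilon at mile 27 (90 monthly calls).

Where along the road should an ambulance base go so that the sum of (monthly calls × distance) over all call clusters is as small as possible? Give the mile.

x = 9

For a sum of weighted absolute distances on a line, the optimum is the weighted median (not the mean). Total weight W = 269; half-weight = 134.5.
Sort by position and accumulate weight:
  mile 1 (Delta, w=120) → cum 120
  mile 9 (Alpha, w=40) → cum 160  ≥ 134.5 → median here
  mile 13 (Gamma, w=7) → cum 167
  mile 17 (Beta, w=12) → cum 179
  mile 27 (Epsilon, w=90) → cum 269
Optimal location: mile 9.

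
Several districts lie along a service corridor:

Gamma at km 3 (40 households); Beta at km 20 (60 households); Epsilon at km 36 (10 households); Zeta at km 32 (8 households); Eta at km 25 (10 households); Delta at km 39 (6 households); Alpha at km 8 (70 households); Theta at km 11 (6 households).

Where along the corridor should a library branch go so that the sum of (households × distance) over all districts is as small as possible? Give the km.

x = 8

For a sum of weighted absolute distances on a line, the optimum is the weighted median (not the mean). Total weight W = 210; half-weight = 105.
Sort by position and accumulate weight:
  km 3 (Gamma, w=40) → cum 40
  km 8 (Alpha, w=70) → cum 110  ≥ 105 → median here
  km 11 (Theta, w=6) → cum 116
  km 20 (Beta, w=60) → cum 176
  km 25 (Eta, w=10) → cum 186
  km 32 (Zeta, w=8) → cum 194
  km 36 (Epsilon, w=10) → cum 204
  km 39 (Delta, w=6) → cum 210
Optimal location: km 8.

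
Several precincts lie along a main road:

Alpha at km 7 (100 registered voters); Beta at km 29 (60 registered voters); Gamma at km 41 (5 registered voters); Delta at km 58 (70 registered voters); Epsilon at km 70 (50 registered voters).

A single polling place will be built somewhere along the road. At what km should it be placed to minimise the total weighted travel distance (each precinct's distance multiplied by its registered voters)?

x = 29

For a sum of weighted absolute distances on a line, the optimum is the weighted median (not the mean). Total weight W = 285; half-weight = 142.5.
Sort by position and accumulate weight:
  km 7 (Alpha, w=100) → cum 100
  km 29 (Beta, w=60) → cum 160  ≥ 142.5 → median here
  km 41 (Gamma, w=5) → cum 165
  km 58 (Delta, w=70) → cum 235
  km 70 (Epsilon, w=50) → cum 285
Optimal location: km 29.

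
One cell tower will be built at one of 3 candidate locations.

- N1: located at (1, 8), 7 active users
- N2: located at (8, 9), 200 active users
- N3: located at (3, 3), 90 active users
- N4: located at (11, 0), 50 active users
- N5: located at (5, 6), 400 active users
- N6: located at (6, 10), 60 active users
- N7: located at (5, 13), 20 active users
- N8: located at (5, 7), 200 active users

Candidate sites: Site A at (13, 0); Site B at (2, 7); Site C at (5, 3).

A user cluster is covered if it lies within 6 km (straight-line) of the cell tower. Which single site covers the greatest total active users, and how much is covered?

Site B, covering 757

Coverage radius r = 6 km; a point is covered iff (Δx)²+(Δy)² ≤ 6² = 36.
  Site A (13, 0): covers {N4} → 50
  Site B (2, 7): covers {N1, N3, N5, N6, N8} → 757
  Site C (5, 3): covers {N3, N5, N8} → 690
Maximum coverage at Site B: 757 active users.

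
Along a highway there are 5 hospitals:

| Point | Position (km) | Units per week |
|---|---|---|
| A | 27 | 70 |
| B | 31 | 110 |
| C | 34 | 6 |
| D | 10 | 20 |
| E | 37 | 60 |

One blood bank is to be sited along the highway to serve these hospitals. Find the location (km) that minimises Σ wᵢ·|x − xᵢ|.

x = 31

For a sum of weighted absolute distances on a line, the optimum is the weighted median (not the mean). Total weight W = 266; half-weight = 133.
Sort by position and accumulate weight:
  km 10 (D, w=20) → cum 20
  km 27 (A, w=70) → cum 90
  km 31 (B, w=110) → cum 200  ≥ 133 → median here
  km 34 (C, w=6) → cum 206
  km 37 (E, w=60) → cum 266
Optimal location: km 31.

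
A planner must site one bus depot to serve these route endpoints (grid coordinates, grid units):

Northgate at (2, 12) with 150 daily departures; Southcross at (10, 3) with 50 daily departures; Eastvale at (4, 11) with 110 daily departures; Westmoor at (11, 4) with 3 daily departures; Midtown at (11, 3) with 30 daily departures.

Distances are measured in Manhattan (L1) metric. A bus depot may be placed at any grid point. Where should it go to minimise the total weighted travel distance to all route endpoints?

(4, 11)

Manhattan distance separates: Σwᵢ(|x−xᵢ|+|y−yᵢ|) = Σwᵢ|x−xᵢ| + Σwᵢ|y−yᵢ|, so x and y are optimised independently as 1-D weighted medians.
Total weight W = 343; half = 171.5.
x-coordinate, sorted with cumulative weight:
  x=2 (Northgate, w=150) cum 150
  x=4 (Eastvale, w=110) cum 260  ← median
  x=10 (Southcross, w=50) cum 310
  x=11 (Westmoor, w=3) cum 313
  x=11 (Midtown, w=30) cum 343
⇒ x* = 4
y-coordinate, sorted with cumulative weight:
  y=3 (Southcross, w=50) cum 50
  y=3 (Midtown, w=30) cum 80
  y=4 (Westmoor, w=3) cum 83
  y=11 (Eastvale, w=110) cum 193  ← median
  y=12 (Northgate, w=150) cum 343
⇒ y* = 11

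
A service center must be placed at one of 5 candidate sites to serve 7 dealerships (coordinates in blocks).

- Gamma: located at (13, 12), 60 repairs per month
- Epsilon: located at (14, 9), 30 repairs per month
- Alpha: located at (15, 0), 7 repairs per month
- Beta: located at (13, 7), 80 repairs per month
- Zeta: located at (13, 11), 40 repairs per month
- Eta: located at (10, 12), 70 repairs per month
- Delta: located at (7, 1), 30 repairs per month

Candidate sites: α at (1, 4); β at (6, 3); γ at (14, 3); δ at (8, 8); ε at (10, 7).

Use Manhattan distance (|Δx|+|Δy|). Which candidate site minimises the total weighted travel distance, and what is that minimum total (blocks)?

ε, total 1884 blocks

Total weighted distance at each candidate:
  α (1, 4): total = 5286
  β (6, 3): total = 3944
  γ (14, 3): total = 2748
  δ (8, 8): total = 2315
  ε (10, 7): total = 1884
Minimum is at ε with total 1884 blocks.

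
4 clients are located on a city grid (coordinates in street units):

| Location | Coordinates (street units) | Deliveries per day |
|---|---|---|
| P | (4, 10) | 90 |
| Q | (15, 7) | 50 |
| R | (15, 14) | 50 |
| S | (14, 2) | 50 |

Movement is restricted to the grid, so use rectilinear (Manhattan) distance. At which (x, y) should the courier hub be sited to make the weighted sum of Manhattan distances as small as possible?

Manhattan distance separates: Σwᵢ(|x−xᵢ|+|y−yᵢ|) = Σwᵢ|x−xᵢ| + Σwᵢ|y−yᵢ|, so x and y are optimised independently as 1-D weighted medians.
Total weight W = 240; half = 120.
x-coordinate, sorted with cumulative weight:
  x=4 (P, w=90) cum 90
  x=14 (S, w=50) cum 140  ← median
  x=15 (Q, w=50) cum 190
  x=15 (R, w=50) cum 240
⇒ x* = 14
y-coordinate, sorted with cumulative weight:
  y=2 (S, w=50) cum 50
  y=7 (Q, w=50) cum 100
  y=10 (P, w=90) cum 190  ← median
  y=14 (R, w=50) cum 240
⇒ y* = 10

(14, 10)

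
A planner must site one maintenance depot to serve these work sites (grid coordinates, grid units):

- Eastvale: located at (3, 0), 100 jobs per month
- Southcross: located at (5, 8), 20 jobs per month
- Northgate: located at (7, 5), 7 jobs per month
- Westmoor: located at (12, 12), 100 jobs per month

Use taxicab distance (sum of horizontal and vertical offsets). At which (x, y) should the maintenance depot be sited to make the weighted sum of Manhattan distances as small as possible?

(5, 8)

Manhattan distance separates: Σwᵢ(|x−xᵢ|+|y−yᵢ|) = Σwᵢ|x−xᵢ| + Σwᵢ|y−yᵢ|, so x and y are optimised independently as 1-D weighted medians.
Total weight W = 227; half = 113.5.
x-coordinate, sorted with cumulative weight:
  x=3 (Eastvale, w=100) cum 100
  x=5 (Southcross, w=20) cum 120  ← median
  x=7 (Northgate, w=7) cum 127
  x=12 (Westmoor, w=100) cum 227
⇒ x* = 5
y-coordinate, sorted with cumulative weight:
  y=0 (Eastvale, w=100) cum 100
  y=5 (Northgate, w=7) cum 107
  y=8 (Southcross, w=20) cum 127  ← median
  y=12 (Westmoor, w=100) cum 227
⇒ y* = 8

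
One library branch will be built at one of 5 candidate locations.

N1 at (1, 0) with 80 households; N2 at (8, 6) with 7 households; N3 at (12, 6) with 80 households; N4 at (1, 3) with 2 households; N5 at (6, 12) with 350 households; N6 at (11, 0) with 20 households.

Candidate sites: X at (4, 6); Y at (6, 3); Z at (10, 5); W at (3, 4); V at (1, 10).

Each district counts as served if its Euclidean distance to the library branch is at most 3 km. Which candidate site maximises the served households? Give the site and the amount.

Coverage radius r = 3 km; a point is covered iff (Δx)²+(Δy)² ≤ 3² = 9.
  X (4, 6): covers {none} → 0
  Y (6, 3): covers {none} → 0
  Z (10, 5): covers {N2, N3} → 87
  W (3, 4): covers {N4} → 2
  V (1, 10): covers {none} → 0
Maximum coverage at Z: 87 households.

Z, covering 87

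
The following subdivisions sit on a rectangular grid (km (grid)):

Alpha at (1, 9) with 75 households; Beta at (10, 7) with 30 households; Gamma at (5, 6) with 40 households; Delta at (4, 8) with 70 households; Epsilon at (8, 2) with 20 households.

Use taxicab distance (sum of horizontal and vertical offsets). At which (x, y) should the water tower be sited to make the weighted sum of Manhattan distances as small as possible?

Manhattan distance separates: Σwᵢ(|x−xᵢ|+|y−yᵢ|) = Σwᵢ|x−xᵢ| + Σwᵢ|y−yᵢ|, so x and y are optimised independently as 1-D weighted medians.
Total weight W = 235; half = 117.5.
x-coordinate, sorted with cumulative weight:
  x=1 (Alpha, w=75) cum 75
  x=4 (Delta, w=70) cum 145  ← median
  x=5 (Gamma, w=40) cum 185
  x=8 (Epsilon, w=20) cum 205
  x=10 (Beta, w=30) cum 235
⇒ x* = 4
y-coordinate, sorted with cumulative weight:
  y=2 (Epsilon, w=20) cum 20
  y=6 (Gamma, w=40) cum 60
  y=7 (Beta, w=30) cum 90
  y=8 (Delta, w=70) cum 160  ← median
  y=9 (Alpha, w=75) cum 235
⇒ y* = 8

(4, 8)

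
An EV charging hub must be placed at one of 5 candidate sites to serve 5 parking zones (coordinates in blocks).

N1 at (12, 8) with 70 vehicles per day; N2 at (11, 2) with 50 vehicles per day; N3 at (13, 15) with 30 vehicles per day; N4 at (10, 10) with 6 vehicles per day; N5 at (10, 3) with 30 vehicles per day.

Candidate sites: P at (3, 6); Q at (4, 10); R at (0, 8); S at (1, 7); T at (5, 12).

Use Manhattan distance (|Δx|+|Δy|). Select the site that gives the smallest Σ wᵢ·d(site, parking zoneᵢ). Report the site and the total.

Q, total 2296 blocks

Total weighted distance at each candidate:
  P (3, 6): total = 2306
  Q (4, 10): total = 2296
  R (0, 8): total = 2812
  S (1, 7): total = 2652
  T (5, 12): total = 2362
Minimum is at Q with total 2296 blocks.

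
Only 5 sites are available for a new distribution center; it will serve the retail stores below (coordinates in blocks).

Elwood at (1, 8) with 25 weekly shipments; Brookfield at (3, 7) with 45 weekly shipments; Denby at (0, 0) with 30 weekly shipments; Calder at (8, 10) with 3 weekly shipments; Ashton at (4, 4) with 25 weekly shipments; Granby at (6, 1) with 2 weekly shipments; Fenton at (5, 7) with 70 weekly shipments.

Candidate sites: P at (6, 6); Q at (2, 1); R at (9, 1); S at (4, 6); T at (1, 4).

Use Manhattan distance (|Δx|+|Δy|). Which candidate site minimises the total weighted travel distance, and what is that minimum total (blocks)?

S, total 743 blocks

Total weighted distance at each candidate:
  P (6, 6): total = 983
  Q (2, 1): total = 1413
  R (9, 1): total = 2151
  S (4, 6): total = 743
  T (1, 4): total = 1095
Minimum is at S with total 743 blocks.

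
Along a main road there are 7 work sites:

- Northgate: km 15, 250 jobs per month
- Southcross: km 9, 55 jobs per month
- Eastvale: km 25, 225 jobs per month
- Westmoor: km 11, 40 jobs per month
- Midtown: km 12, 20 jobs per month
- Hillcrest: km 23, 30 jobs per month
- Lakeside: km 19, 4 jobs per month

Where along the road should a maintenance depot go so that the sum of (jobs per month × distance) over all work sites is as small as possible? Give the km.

For a sum of weighted absolute distances on a line, the optimum is the weighted median (not the mean). Total weight W = 624; half-weight = 312.
Sort by position and accumulate weight:
  km 9 (Southcross, w=55) → cum 55
  km 11 (Westmoor, w=40) → cum 95
  km 12 (Midtown, w=20) → cum 115
  km 15 (Northgate, w=250) → cum 365  ≥ 312 → median here
  km 19 (Lakeside, w=4) → cum 369
  km 23 (Hillcrest, w=30) → cum 399
  km 25 (Eastvale, w=225) → cum 624
Optimal location: km 15.

x = 15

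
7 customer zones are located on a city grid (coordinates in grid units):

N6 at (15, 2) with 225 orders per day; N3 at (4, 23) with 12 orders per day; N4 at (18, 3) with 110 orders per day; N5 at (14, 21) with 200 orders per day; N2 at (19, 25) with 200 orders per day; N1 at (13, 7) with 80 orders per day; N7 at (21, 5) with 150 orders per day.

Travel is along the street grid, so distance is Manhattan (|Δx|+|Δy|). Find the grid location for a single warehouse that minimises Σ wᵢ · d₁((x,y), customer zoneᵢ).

(15, 7)

Manhattan distance separates: Σwᵢ(|x−xᵢ|+|y−yᵢ|) = Σwᵢ|x−xᵢ| + Σwᵢ|y−yᵢ|, so x and y are optimised independently as 1-D weighted medians.
Total weight W = 977; half = 488.5.
x-coordinate, sorted with cumulative weight:
  x=4 (N3, w=12) cum 12
  x=13 (N1, w=80) cum 92
  x=14 (N5, w=200) cum 292
  x=15 (N6, w=225) cum 517  ← median
  x=18 (N4, w=110) cum 627
  x=19 (N2, w=200) cum 827
  x=21 (N7, w=150) cum 977
⇒ x* = 15
y-coordinate, sorted with cumulative weight:
  y=2 (N6, w=225) cum 225
  y=3 (N4, w=110) cum 335
  y=5 (N7, w=150) cum 485
  y=7 (N1, w=80) cum 565  ← median
  y=21 (N5, w=200) cum 765
  y=23 (N3, w=12) cum 777
  y=25 (N2, w=200) cum 977
⇒ y* = 7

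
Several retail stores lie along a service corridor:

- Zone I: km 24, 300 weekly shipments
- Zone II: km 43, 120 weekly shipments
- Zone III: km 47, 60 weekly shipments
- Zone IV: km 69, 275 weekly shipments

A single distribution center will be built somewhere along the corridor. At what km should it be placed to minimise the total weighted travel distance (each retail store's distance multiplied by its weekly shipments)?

For a sum of weighted absolute distances on a line, the optimum is the weighted median (not the mean). Total weight W = 755; half-weight = 377.5.
Sort by position and accumulate weight:
  km 24 (Zone I, w=300) → cum 300
  km 43 (Zone II, w=120) → cum 420  ≥ 377.5 → median here
  km 47 (Zone III, w=60) → cum 480
  km 69 (Zone IV, w=275) → cum 755
Optimal location: km 43.

x = 43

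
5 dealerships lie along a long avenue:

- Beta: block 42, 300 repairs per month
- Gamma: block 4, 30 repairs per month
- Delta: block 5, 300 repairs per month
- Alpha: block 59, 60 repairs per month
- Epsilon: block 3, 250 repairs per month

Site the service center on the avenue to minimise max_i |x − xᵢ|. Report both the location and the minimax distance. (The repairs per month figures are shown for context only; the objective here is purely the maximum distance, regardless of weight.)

location 31, max distance 28

The 1-center on a line is the midpoint of the two extreme points: leftmost at 3, rightmost at 59.
Optimal location = (3 + 59)/2 = 31; maximum distance = (59 − 3)/2 = 28.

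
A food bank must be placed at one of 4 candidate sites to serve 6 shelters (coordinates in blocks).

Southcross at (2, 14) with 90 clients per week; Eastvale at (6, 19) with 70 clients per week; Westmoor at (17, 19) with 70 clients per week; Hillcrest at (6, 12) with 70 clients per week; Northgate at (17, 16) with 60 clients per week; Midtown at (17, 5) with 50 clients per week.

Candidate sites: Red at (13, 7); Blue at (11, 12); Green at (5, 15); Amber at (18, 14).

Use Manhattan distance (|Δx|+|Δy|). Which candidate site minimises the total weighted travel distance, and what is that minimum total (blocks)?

Green, total 3990 blocks

Total weighted distance at each candidate:
  Red (13, 7): total = 5990
  Blue (11, 12): total = 4340
  Green (5, 15): total = 3990
  Amber (18, 14): total = 4710
Minimum is at Green with total 3990 blocks.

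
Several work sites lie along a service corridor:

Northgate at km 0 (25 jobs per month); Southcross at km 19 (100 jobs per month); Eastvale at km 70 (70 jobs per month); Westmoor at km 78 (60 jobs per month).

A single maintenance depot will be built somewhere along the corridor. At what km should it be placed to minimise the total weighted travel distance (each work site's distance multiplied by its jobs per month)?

For a sum of weighted absolute distances on a line, the optimum is the weighted median (not the mean). Total weight W = 255; half-weight = 127.5.
Sort by position and accumulate weight:
  km 0 (Northgate, w=25) → cum 25
  km 19 (Southcross, w=100) → cum 125
  km 70 (Eastvale, w=70) → cum 195  ≥ 127.5 → median here
  km 78 (Westmoor, w=60) → cum 255
Optimal location: km 70.

x = 70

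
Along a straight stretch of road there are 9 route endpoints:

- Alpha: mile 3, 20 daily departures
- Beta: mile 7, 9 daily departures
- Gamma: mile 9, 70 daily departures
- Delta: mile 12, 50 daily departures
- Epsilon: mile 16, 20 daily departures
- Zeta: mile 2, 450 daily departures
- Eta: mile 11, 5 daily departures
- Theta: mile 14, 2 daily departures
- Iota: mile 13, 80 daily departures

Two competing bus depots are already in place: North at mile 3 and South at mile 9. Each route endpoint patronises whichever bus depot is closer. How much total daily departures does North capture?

470

The indifferent point is the midpoint (3+9)/2 = 6; route endpoints left of it (closer to North at 3) go to North, those right go to South.
  Zeta at 2 (w=450) → North
  Alpha at 3 (w=20) → North
  Beta at 7 (w=9) → South
  Gamma at 9 (w=70) → South
  Eta at 11 (w=5) → South
  Delta at 12 (w=50) → South
  Iota at 13 (w=80) → South
  Theta at 14 (w=2) → South
  Epsilon at 16 (w=20) → South
North captures 470; South captures 236.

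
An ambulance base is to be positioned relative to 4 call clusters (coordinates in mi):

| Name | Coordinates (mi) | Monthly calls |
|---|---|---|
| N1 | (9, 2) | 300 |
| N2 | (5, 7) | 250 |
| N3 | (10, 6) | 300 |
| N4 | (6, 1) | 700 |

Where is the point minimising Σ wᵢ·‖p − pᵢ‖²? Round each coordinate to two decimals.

The minimiser of Σwᵢ‖p−pᵢ‖² is the weighted centroid p* = (Σwᵢpᵢ)/(Σwᵢ).
Σwᵢ = 1550.
Σwᵢxᵢ = 300·9 + 250·5 + 300·10 + 700·6 = 11150.
Σwᵢyᵢ = 300·2 + 250·7 + 300·6 + 700·1 = 4850.
x* = 11150/1550 = 7.19, y* = 4850/1550 = 3.13.

(7.19, 3.13)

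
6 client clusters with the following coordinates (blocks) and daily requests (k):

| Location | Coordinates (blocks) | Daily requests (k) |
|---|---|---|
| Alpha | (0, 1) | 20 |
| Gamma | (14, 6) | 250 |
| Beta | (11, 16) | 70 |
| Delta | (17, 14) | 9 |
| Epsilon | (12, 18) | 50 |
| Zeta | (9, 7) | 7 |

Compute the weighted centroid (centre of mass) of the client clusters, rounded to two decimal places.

(12.53, 9.15)

The minimiser of Σwᵢ‖p−pᵢ‖² is the weighted centroid p* = (Σwᵢpᵢ)/(Σwᵢ).
Σwᵢ = 406.
Σwᵢxᵢ = 20·0 + 250·14 + 70·11 + 9·17 + 50·12 + 7·9 = 5086.
Σwᵢyᵢ = 20·1 + 250·6 + 70·16 + 9·14 + 50·18 + 7·7 = 3715.
x* = 5086/406 = 12.53, y* = 3715/406 = 9.15.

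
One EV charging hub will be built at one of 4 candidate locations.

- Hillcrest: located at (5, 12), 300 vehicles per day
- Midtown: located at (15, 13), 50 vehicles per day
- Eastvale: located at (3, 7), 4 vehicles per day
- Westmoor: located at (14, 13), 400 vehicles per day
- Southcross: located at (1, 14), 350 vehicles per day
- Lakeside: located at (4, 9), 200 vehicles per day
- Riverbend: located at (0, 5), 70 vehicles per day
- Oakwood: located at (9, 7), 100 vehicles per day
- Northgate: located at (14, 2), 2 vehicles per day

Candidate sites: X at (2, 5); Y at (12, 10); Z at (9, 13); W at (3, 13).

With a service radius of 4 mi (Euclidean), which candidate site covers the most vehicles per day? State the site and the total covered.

Coverage radius r = 4 mi; a point is covered iff (Δx)²+(Δy)² ≤ 4² = 16.
  X (2, 5): covers {Eastvale, Riverbend} → 74
  Y (12, 10): covers {Westmoor} → 400
  Z (9, 13): covers {none} → 0
  W (3, 13): covers {Hillcrest, Southcross} → 650
Maximum coverage at W: 650 vehicles per day.

W, covering 650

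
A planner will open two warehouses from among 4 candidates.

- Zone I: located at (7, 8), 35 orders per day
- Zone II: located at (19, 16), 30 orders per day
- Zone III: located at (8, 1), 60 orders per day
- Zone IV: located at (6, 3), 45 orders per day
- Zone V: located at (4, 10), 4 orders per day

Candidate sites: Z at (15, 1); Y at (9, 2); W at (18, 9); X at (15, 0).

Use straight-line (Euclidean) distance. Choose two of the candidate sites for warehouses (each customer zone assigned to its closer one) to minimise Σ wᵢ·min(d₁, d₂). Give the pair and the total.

{Y, W}, total 698.4

Evaluate every pair (each demand assigned to the nearer of the two):
  {Y, W}: total = 698.4
  {Z, Y}: total = 952.0
  {Y, X}: total = 981.0
  {Z, W}: total = 1475.2
  {W, X}: total = 1506.0
  {Z, X}: total = 1729.5
Best pair: {Y, W} with total 698.4.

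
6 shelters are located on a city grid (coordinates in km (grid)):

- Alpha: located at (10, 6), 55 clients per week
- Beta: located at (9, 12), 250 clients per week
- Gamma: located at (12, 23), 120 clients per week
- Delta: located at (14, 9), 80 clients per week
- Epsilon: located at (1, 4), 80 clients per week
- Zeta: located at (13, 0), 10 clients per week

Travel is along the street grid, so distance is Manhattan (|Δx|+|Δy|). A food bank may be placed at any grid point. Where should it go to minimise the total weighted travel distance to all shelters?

(9, 12)

Manhattan distance separates: Σwᵢ(|x−xᵢ|+|y−yᵢ|) = Σwᵢ|x−xᵢ| + Σwᵢ|y−yᵢ|, so x and y are optimised independently as 1-D weighted medians.
Total weight W = 595; half = 297.5.
x-coordinate, sorted with cumulative weight:
  x=1 (Epsilon, w=80) cum 80
  x=9 (Beta, w=250) cum 330  ← median
  x=10 (Alpha, w=55) cum 385
  x=12 (Gamma, w=120) cum 505
  x=13 (Zeta, w=10) cum 515
  x=14 (Delta, w=80) cum 595
⇒ x* = 9
y-coordinate, sorted with cumulative weight:
  y=0 (Zeta, w=10) cum 10
  y=4 (Epsilon, w=80) cum 90
  y=6 (Alpha, w=55) cum 145
  y=9 (Delta, w=80) cum 225
  y=12 (Beta, w=250) cum 475  ← median
  y=23 (Gamma, w=120) cum 595
⇒ y* = 12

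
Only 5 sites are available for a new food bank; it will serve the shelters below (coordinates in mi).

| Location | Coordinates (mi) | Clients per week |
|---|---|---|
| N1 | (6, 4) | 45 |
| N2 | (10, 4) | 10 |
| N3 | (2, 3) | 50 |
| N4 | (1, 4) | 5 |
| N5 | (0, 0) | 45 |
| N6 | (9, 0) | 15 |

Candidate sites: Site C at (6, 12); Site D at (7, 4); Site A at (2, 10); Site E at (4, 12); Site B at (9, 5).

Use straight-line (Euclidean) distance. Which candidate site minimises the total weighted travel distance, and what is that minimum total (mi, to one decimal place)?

Total weighted distance at each candidate:
  Site C (6, 12): total = 1778.3
  Site D (7, 4): total = 789.8
  Site A (2, 10): total = 1446.9
  Site E (4, 12): total = 1739.0
  Site B (9, 5): total = 1099.1
Minimum is at Site D with total 789.8 mi.

Site D, total 789.8 mi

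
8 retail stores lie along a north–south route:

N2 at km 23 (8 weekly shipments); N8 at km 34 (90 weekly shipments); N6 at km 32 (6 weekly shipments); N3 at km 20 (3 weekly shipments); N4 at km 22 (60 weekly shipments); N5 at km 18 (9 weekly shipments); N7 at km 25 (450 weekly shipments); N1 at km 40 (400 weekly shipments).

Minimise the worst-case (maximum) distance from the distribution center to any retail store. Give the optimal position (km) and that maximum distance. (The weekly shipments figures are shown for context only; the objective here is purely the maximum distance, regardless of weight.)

The 1-center on a line is the midpoint of the two extreme points: leftmost at 18, rightmost at 40.
Optimal location = (18 + 40)/2 = 29; maximum distance = (40 − 18)/2 = 11.

location 29, max distance 11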